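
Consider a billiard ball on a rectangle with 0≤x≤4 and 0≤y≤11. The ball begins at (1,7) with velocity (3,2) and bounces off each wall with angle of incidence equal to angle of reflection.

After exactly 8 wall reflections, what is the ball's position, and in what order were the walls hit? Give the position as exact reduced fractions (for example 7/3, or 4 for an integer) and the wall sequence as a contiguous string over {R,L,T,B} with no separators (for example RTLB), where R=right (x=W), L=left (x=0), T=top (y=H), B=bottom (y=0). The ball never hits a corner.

Final position: (0,1/3)
Wall sequence: RTLRLRBL

1. t=1 → R at (4,9); v=(-3,2)
2. t=1 → T at (1,11); v=(-3,-2)
3. t=1/3 → L at (0,31/3); v=(3,-2)
4. t=4/3 → R at (4,23/3); v=(-3,-2)
5. t=4/3 → L at (0,5); v=(3,-2)
6. t=4/3 → R at (4,7/3); v=(-3,-2)
7. t=7/6 → B at (1/2,0); v=(-3,2)
8. t=1/6 → L at (0,1/3); v=(3,2)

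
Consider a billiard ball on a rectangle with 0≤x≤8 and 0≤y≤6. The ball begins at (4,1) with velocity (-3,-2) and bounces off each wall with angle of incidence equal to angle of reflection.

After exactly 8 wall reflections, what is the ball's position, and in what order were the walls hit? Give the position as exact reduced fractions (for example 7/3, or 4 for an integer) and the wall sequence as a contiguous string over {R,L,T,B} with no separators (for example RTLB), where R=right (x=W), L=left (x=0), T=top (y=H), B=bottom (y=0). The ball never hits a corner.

1. t=1/2 → B at (5/2,0); v=(-3,2)
2. t=5/6 → L at (0,5/3); v=(3,2)
3. t=13/6 → T at (13/2,6); v=(3,-2)
4. t=1/2 → R at (8,5); v=(-3,-2)
5. t=5/2 → B at (1/2,0); v=(-3,2)
6. t=1/6 → L at (0,1/3); v=(3,2)
7. t=8/3 → R at (8,17/3); v=(-3,2)
8. t=1/6 → T at (15/2,6); v=(-3,-2)

Final position: (15/2,6)
Wall sequence: BLTRBLRT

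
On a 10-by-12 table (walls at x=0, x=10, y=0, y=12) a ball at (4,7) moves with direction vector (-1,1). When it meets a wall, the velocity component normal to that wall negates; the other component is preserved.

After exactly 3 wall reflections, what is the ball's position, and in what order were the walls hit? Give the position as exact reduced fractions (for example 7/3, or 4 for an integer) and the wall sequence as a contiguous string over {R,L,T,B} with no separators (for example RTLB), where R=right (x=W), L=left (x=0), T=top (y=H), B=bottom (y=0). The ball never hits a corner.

Final position: (10,3)
Wall sequence: LTR

1. t=4 → L at (0,11); v=(1,1)
2. t=1 → T at (1,12); v=(1,-1)
3. t=9 → R at (10,3); v=(-1,-1)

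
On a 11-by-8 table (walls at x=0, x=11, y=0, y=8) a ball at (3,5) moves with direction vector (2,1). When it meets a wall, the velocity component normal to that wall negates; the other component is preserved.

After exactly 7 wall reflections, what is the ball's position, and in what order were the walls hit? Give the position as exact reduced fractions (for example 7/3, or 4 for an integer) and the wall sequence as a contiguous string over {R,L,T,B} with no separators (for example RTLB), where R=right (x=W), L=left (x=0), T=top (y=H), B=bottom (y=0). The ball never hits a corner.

Final position: (0,13/2)
Wall sequence: TRLBRTL

1. t=3 → T at (9,8); v=(2,-1)
2. t=1 → R at (11,7); v=(-2,-1)
3. t=11/2 → L at (0,3/2); v=(2,-1)
4. t=3/2 → B at (3,0); v=(2,1)
5. t=4 → R at (11,4); v=(-2,1)
6. t=4 → T at (3,8); v=(-2,-1)
7. t=3/2 → L at (0,13/2); v=(2,-1)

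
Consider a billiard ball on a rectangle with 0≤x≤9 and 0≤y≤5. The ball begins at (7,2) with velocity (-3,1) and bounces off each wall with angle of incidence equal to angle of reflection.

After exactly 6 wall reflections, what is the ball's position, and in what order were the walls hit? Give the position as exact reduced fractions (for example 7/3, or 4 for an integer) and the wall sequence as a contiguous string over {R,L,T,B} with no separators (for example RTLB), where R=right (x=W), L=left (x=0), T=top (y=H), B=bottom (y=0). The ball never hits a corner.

1. t=7/3 → L at (0,13/3); v=(3,1)
2. t=2/3 → T at (2,5); v=(3,-1)
3. t=7/3 → R at (9,8/3); v=(-3,-1)
4. t=8/3 → B at (1,0); v=(-3,1)
5. t=1/3 → L at (0,1/3); v=(3,1)
6. t=3 → R at (9,10/3); v=(-3,1)

Final position: (9,10/3)
Wall sequence: LTRBLR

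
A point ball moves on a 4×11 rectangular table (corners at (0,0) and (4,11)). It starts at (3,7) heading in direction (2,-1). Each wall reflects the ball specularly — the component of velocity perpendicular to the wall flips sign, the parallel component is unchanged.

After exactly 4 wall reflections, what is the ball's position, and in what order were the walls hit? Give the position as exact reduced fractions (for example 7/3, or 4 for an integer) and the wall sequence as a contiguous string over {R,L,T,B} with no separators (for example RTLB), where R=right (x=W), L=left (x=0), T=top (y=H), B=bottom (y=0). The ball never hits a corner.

1. t=1/2 → R at (4,13/2); v=(-2,-1)
2. t=2 → L at (0,9/2); v=(2,-1)
3. t=2 → R at (4,5/2); v=(-2,-1)
4. t=2 → L at (0,1/2); v=(2,-1)

Final position: (0,1/2)
Wall sequence: RLRL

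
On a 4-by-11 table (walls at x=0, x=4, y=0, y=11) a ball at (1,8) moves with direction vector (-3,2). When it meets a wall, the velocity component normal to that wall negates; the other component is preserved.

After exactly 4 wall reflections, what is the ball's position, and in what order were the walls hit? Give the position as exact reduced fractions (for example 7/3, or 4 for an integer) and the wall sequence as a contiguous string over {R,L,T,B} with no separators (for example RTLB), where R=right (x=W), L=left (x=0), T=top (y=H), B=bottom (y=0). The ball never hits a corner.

Final position: (0,8)
Wall sequence: LTRL

1. t=1/3 → L at (0,26/3); v=(3,2)
2. t=7/6 → T at (7/2,11); v=(3,-2)
3. t=1/6 → R at (4,32/3); v=(-3,-2)
4. t=4/3 → L at (0,8); v=(3,-2)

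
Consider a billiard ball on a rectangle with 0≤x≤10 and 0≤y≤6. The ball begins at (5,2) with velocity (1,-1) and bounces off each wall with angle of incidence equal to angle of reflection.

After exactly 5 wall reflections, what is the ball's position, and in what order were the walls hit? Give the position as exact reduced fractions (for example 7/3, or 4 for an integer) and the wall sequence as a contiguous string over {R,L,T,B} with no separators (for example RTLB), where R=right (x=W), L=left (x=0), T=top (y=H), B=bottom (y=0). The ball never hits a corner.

Final position: (0,1)
Wall sequence: BRTBL

1. t=2 → B at (7,0); v=(1,1)
2. t=3 → R at (10,3); v=(-1,1)
3. t=3 → T at (7,6); v=(-1,-1)
4. t=6 → B at (1,0); v=(-1,1)
5. t=1 → L at (0,1); v=(1,1)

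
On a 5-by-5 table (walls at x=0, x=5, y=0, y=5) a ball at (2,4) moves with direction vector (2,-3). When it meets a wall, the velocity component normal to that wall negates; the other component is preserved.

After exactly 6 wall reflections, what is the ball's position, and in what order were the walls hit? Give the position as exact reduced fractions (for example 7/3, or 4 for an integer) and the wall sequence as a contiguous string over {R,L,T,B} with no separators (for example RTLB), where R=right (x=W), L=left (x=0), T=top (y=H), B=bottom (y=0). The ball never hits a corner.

1. t=4/3 → B at (14/3,0); v=(2,3)
2. t=1/6 → R at (5,1/2); v=(-2,3)
3. t=3/2 → T at (2,5); v=(-2,-3)
4. t=1 → L at (0,2); v=(2,-3)
5. t=2/3 → B at (4/3,0); v=(2,3)
6. t=5/3 → T at (14/3,5); v=(2,-3)

Final position: (14/3,5)
Wall sequence: BRTLBT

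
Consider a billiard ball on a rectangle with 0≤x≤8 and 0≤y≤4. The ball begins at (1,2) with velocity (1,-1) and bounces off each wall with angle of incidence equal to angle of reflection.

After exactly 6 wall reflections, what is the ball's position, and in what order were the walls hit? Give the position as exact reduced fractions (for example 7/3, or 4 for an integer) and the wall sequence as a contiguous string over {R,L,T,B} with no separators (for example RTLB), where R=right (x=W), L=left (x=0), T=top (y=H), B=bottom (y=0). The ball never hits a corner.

1. t=2 → B at (3,0); v=(1,1)
2. t=4 → T at (7,4); v=(1,-1)
3. t=1 → R at (8,3); v=(-1,-1)
4. t=3 → B at (5,0); v=(-1,1)
5. t=4 → T at (1,4); v=(-1,-1)
6. t=1 → L at (0,3); v=(1,-1)

Final position: (0,3)
Wall sequence: BTRBTL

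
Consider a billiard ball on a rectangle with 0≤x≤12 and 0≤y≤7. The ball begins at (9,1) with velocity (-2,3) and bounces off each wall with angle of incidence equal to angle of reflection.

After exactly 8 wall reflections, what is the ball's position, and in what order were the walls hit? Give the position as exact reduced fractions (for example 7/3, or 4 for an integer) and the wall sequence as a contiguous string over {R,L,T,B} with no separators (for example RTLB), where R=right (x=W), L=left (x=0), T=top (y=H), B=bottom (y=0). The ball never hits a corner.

Final position: (17/3,0)
Wall sequence: TBLTBRTB

1. t=2 → T at (5,7); v=(-2,-3)
2. t=7/3 → B at (1/3,0); v=(-2,3)
3. t=1/6 → L at (0,1/2); v=(2,3)
4. t=13/6 → T at (13/3,7); v=(2,-3)
5. t=7/3 → B at (9,0); v=(2,3)
6. t=3/2 → R at (12,9/2); v=(-2,3)
7. t=5/6 → T at (31/3,7); v=(-2,-3)
8. t=7/3 → B at (17/3,0); v=(-2,3)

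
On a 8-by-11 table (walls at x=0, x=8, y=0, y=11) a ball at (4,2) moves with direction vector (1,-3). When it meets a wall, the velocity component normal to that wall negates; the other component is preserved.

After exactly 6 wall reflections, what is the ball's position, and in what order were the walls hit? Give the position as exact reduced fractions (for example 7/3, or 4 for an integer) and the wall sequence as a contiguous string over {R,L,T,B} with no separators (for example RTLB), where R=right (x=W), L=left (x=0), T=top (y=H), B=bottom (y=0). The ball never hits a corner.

1. t=2/3 → B at (14/3,0); v=(1,3)
2. t=10/3 → R at (8,10); v=(-1,3)
3. t=1/3 → T at (23/3,11); v=(-1,-3)
4. t=11/3 → B at (4,0); v=(-1,3)
5. t=11/3 → T at (1/3,11); v=(-1,-3)
6. t=1/3 → L at (0,10); v=(1,-3)

Final position: (0,10)
Wall sequence: BRTBTL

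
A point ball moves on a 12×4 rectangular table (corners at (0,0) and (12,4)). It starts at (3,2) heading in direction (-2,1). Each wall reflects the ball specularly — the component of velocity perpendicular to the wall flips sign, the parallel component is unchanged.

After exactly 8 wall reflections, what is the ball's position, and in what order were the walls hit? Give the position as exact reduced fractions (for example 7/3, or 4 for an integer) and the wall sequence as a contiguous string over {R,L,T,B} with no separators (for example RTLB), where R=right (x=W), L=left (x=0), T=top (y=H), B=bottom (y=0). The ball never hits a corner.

1. t=3/2 → L at (0,7/2); v=(2,1)
2. t=1/2 → T at (1,4); v=(2,-1)
3. t=4 → B at (9,0); v=(2,1)
4. t=3/2 → R at (12,3/2); v=(-2,1)
5. t=5/2 → T at (7,4); v=(-2,-1)
6. t=7/2 → L at (0,1/2); v=(2,-1)
7. t=1/2 → B at (1,0); v=(2,1)
8. t=4 → T at (9,4); v=(2,-1)

Final position: (9,4)
Wall sequence: LTBRTLBT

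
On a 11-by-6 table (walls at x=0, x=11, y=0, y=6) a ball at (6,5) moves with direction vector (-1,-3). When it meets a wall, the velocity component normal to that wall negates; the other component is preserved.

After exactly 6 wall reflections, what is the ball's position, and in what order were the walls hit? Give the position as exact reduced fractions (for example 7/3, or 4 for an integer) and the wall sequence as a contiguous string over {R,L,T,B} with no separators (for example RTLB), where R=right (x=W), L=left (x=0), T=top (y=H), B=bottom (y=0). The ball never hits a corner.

Final position: (11/3,0)
Wall sequence: BTBLTB

1. t=5/3 → B at (13/3,0); v=(-1,3)
2. t=2 → T at (7/3,6); v=(-1,-3)
3. t=2 → B at (1/3,0); v=(-1,3)
4. t=1/3 → L at (0,1); v=(1,3)
5. t=5/3 → T at (5/3,6); v=(1,-3)
6. t=2 → B at (11/3,0); v=(1,3)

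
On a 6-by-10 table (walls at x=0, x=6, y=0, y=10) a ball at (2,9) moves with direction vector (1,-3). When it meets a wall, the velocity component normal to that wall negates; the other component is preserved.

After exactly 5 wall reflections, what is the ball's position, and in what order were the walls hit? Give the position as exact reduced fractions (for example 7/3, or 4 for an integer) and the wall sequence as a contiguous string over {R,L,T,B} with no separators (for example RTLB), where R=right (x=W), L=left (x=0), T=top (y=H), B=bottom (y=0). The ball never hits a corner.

1. t=3 → B at (5,0); v=(1,3)
2. t=1 → R at (6,3); v=(-1,3)
3. t=7/3 → T at (11/3,10); v=(-1,-3)
4. t=10/3 → B at (1/3,0); v=(-1,3)
5. t=1/3 → L at (0,1); v=(1,3)

Final position: (0,1)
Wall sequence: BRTBL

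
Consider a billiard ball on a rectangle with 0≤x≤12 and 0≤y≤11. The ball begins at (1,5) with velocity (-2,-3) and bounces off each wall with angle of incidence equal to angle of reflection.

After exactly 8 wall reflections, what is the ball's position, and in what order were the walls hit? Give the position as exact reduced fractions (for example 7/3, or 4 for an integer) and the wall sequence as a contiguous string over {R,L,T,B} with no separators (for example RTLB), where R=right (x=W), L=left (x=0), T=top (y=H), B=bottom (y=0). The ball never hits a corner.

1. t=1/2 → L at (0,7/2); v=(2,-3)
2. t=7/6 → B at (7/3,0); v=(2,3)
3. t=11/3 → T at (29/3,11); v=(2,-3)
4. t=7/6 → R at (12,15/2); v=(-2,-3)
5. t=5/2 → B at (7,0); v=(-2,3)
6. t=7/2 → L at (0,21/2); v=(2,3)
7. t=1/6 → T at (1/3,11); v=(2,-3)
8. t=11/3 → B at (23/3,0); v=(2,3)

Final position: (23/3,0)
Wall sequence: LBTRBLTB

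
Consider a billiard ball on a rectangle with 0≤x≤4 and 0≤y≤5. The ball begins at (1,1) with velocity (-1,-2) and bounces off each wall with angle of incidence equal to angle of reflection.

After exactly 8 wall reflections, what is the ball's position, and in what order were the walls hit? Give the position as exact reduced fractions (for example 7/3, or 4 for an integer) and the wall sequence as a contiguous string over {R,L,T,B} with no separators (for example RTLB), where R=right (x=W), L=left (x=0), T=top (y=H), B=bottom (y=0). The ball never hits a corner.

1. t=1/2 → B at (1/2,0); v=(-1,2)
2. t=1/2 → L at (0,1); v=(1,2)
3. t=2 → T at (2,5); v=(1,-2)
4. t=2 → R at (4,1); v=(-1,-2)
5. t=1/2 → B at (7/2,0); v=(-1,2)
6. t=5/2 → T at (1,5); v=(-1,-2)
7. t=1 → L at (0,3); v=(1,-2)
8. t=3/2 → B at (3/2,0); v=(1,2)

Final position: (3/2,0)
Wall sequence: BLTRBTLB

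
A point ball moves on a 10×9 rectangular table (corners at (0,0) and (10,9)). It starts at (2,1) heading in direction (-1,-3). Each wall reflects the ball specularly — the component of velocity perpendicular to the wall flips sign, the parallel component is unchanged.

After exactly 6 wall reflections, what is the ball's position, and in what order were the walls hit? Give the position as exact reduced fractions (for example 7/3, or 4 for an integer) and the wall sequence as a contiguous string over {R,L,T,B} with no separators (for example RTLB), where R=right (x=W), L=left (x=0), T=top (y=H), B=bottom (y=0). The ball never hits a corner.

1. t=1/3 → B at (5/3,0); v=(-1,3)
2. t=5/3 → L at (0,5); v=(1,3)
3. t=4/3 → T at (4/3,9); v=(1,-3)
4. t=3 → B at (13/3,0); v=(1,3)
5. t=3 → T at (22/3,9); v=(1,-3)
6. t=8/3 → R at (10,1); v=(-1,-3)

Final position: (10,1)
Wall sequence: BLTBTR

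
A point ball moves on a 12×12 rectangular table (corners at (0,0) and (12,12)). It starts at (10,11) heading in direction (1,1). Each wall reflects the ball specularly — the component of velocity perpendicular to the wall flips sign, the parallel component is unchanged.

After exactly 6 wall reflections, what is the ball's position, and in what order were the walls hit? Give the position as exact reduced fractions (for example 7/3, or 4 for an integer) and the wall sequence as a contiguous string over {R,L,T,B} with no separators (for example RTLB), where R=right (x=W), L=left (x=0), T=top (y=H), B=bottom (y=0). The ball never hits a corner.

1. t=1 → T at (11,12); v=(1,-1)
2. t=1 → R at (12,11); v=(-1,-1)
3. t=11 → B at (1,0); v=(-1,1)
4. t=1 → L at (0,1); v=(1,1)
5. t=11 → T at (11,12); v=(1,-1)
6. t=1 → R at (12,11); v=(-1,-1)

Final position: (12,11)
Wall sequence: TRBLTR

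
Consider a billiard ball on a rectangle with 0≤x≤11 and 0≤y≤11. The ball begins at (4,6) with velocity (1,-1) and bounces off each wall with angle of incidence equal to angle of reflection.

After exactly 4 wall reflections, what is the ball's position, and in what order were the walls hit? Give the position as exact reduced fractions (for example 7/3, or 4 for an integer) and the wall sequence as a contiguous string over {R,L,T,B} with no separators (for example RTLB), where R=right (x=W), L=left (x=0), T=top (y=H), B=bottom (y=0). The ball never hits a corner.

1. t=6 → B at (10,0); v=(1,1)
2. t=1 → R at (11,1); v=(-1,1)
3. t=10 → T at (1,11); v=(-1,-1)
4. t=1 → L at (0,10); v=(1,-1)

Final position: (0,10)
Wall sequence: BRTL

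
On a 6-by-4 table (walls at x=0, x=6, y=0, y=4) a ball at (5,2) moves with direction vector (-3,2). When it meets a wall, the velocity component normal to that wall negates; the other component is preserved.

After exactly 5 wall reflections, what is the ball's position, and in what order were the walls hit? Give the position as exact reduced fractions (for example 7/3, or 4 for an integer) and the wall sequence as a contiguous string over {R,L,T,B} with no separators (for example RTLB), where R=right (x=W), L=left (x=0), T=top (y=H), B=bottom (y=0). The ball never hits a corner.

1. t=1 → T at (2,4); v=(-3,-2)
2. t=2/3 → L at (0,8/3); v=(3,-2)
3. t=4/3 → B at (4,0); v=(3,2)
4. t=2/3 → R at (6,4/3); v=(-3,2)
5. t=4/3 → T at (2,4); v=(-3,-2)

Final position: (2,4)
Wall sequence: TLBRT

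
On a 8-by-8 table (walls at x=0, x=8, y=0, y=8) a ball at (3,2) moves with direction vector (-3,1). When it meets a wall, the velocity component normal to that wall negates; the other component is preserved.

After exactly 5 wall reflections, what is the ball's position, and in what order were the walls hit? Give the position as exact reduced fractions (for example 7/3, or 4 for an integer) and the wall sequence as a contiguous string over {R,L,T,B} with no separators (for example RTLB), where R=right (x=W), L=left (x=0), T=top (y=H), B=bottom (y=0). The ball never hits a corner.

Final position: (8,5)
Wall sequence: LRTLR

1. t=1 → L at (0,3); v=(3,1)
2. t=8/3 → R at (8,17/3); v=(-3,1)
3. t=7/3 → T at (1,8); v=(-3,-1)
4. t=1/3 → L at (0,23/3); v=(3,-1)
5. t=8/3 → R at (8,5); v=(-3,-1)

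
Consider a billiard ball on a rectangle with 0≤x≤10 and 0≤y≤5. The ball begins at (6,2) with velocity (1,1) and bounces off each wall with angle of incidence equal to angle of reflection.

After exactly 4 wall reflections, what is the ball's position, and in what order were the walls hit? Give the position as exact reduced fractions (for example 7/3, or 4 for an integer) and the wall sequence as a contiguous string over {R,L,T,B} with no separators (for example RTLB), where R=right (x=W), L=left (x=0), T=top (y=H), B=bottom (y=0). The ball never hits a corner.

Final position: (1,5)
Wall sequence: TRBT

1. t=3 → T at (9,5); v=(1,-1)
2. t=1 → R at (10,4); v=(-1,-1)
3. t=4 → B at (6,0); v=(-1,1)
4. t=5 → T at (1,5); v=(-1,-1)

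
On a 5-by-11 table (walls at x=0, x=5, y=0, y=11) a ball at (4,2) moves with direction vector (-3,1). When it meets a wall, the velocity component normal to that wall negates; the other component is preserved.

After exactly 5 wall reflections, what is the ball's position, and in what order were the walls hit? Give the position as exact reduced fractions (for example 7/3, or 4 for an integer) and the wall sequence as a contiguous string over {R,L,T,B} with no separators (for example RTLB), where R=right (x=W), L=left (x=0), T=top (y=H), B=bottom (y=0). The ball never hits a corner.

Final position: (0,10)
Wall sequence: LRLRL

1. t=4/3 → L at (0,10/3); v=(3,1)
2. t=5/3 → R at (5,5); v=(-3,1)
3. t=5/3 → L at (0,20/3); v=(3,1)
4. t=5/3 → R at (5,25/3); v=(-3,1)
5. t=5/3 → L at (0,10); v=(3,1)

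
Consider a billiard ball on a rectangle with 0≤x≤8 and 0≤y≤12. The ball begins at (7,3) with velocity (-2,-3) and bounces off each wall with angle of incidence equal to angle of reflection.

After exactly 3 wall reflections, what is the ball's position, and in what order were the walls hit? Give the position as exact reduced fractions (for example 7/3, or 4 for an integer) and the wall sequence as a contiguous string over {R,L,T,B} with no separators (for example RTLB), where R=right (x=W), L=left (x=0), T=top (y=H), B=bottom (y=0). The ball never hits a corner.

Final position: (3,12)
Wall sequence: BLT

1. t=1 → B at (5,0); v=(-2,3)
2. t=5/2 → L at (0,15/2); v=(2,3)
3. t=3/2 → T at (3,12); v=(2,-3)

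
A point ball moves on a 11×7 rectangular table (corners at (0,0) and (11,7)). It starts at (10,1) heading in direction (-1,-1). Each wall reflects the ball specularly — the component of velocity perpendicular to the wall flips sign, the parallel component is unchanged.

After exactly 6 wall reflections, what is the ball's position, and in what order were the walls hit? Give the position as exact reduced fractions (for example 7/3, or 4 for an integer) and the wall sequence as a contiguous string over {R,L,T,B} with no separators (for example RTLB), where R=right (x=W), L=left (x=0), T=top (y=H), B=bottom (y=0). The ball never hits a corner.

1. t=1 → B at (9,0); v=(-1,1)
2. t=7 → T at (2,7); v=(-1,-1)
3. t=2 → L at (0,5); v=(1,-1)
4. t=5 → B at (5,0); v=(1,1)
5. t=6 → R at (11,6); v=(-1,1)
6. t=1 → T at (10,7); v=(-1,-1)

Final position: (10,7)
Wall sequence: BTLBRT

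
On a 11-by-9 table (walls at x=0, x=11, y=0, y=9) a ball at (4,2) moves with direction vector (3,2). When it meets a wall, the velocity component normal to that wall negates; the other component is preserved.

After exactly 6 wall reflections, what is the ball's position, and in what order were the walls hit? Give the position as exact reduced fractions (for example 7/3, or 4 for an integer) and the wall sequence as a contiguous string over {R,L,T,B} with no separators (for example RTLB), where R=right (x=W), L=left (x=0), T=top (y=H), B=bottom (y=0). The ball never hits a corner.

1. t=7/3 → R at (11,20/3); v=(-3,2)
2. t=7/6 → T at (15/2,9); v=(-3,-2)
3. t=5/2 → L at (0,4); v=(3,-2)
4. t=2 → B at (6,0); v=(3,2)
5. t=5/3 → R at (11,10/3); v=(-3,2)
6. t=17/6 → T at (5/2,9); v=(-3,-2)

Final position: (5/2,9)
Wall sequence: RTLBRT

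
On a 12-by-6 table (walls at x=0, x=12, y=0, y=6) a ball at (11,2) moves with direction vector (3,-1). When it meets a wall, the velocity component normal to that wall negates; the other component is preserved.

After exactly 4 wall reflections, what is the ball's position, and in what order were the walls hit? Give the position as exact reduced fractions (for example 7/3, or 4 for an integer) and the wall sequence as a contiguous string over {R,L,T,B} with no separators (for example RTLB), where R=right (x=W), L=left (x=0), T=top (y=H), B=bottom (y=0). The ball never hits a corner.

Final position: (11,6)
Wall sequence: RBLT

1. t=1/3 → R at (12,5/3); v=(-3,-1)
2. t=5/3 → B at (7,0); v=(-3,1)
3. t=7/3 → L at (0,7/3); v=(3,1)
4. t=11/3 → T at (11,6); v=(3,-1)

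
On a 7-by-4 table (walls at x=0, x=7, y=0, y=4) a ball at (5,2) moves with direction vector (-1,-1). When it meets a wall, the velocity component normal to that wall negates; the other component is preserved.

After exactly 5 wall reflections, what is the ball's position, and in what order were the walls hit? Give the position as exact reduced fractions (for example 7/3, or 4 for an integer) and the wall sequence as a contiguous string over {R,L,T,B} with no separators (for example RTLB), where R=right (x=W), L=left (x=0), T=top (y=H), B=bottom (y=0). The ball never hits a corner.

1. t=2 → B at (3,0); v=(-1,1)
2. t=3 → L at (0,3); v=(1,1)
3. t=1 → T at (1,4); v=(1,-1)
4. t=4 → B at (5,0); v=(1,1)
5. t=2 → R at (7,2); v=(-1,1)

Final position: (7,2)
Wall sequence: BLTBR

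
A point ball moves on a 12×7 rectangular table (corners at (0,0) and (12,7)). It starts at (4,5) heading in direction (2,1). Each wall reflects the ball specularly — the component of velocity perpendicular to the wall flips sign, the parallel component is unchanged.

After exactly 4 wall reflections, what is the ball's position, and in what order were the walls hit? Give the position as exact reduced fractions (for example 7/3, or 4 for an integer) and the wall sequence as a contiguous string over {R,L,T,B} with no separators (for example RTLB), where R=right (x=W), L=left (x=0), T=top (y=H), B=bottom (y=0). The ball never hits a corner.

1. t=2 → T at (8,7); v=(2,-1)
2. t=2 → R at (12,5); v=(-2,-1)
3. t=5 → B at (2,0); v=(-2,1)
4. t=1 → L at (0,1); v=(2,1)

Final position: (0,1)
Wall sequence: TRBL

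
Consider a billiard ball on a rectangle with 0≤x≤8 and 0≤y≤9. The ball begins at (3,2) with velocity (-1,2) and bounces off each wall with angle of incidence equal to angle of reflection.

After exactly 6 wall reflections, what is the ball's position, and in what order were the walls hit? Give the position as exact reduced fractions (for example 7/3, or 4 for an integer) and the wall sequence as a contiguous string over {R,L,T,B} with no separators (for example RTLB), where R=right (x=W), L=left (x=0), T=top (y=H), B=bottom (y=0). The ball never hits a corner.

1. t=3 → L at (0,8); v=(1,2)
2. t=1/2 → T at (1/2,9); v=(1,-2)
3. t=9/2 → B at (5,0); v=(1,2)
4. t=3 → R at (8,6); v=(-1,2)
5. t=3/2 → T at (13/2,9); v=(-1,-2)
6. t=9/2 → B at (2,0); v=(-1,2)

Final position: (2,0)
Wall sequence: LTBRTB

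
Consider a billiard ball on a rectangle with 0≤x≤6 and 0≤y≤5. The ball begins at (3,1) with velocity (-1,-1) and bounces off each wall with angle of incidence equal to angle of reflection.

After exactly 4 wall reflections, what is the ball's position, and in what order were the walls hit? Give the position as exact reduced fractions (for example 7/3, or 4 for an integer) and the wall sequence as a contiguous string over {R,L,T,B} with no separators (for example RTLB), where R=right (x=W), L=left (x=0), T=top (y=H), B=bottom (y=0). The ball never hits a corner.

1. t=1 → B at (2,0); v=(-1,1)
2. t=2 → L at (0,2); v=(1,1)
3. t=3 → T at (3,5); v=(1,-1)
4. t=3 → R at (6,2); v=(-1,-1)

Final position: (6,2)
Wall sequence: BLTR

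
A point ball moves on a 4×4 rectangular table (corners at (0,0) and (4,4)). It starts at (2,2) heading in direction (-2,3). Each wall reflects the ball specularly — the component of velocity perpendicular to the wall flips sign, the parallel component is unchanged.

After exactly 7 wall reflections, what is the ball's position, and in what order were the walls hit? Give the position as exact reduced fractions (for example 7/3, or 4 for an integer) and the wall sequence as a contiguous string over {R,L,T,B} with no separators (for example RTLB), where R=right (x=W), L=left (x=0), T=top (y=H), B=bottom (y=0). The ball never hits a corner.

1. t=2/3 → T at (2/3,4); v=(-2,-3)
2. t=1/3 → L at (0,3); v=(2,-3)
3. t=1 → B at (2,0); v=(2,3)
4. t=1 → R at (4,3); v=(-2,3)
5. t=1/3 → T at (10/3,4); v=(-2,-3)
6. t=4/3 → B at (2/3,0); v=(-2,3)
7. t=1/3 → L at (0,1); v=(2,3)

Final position: (0,1)
Wall sequence: TLBRTBL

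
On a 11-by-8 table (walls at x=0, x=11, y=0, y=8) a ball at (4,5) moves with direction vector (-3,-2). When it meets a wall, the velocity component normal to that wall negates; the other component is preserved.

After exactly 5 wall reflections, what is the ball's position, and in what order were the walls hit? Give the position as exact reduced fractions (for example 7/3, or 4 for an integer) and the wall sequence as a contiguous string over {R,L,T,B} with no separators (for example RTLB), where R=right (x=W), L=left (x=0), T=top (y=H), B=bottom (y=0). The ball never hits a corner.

Final position: (0,11/3)
Wall sequence: LBRTL

1. t=4/3 → L at (0,7/3); v=(3,-2)
2. t=7/6 → B at (7/2,0); v=(3,2)
3. t=5/2 → R at (11,5); v=(-3,2)
4. t=3/2 → T at (13/2,8); v=(-3,-2)
5. t=13/6 → L at (0,11/3); v=(3,-2)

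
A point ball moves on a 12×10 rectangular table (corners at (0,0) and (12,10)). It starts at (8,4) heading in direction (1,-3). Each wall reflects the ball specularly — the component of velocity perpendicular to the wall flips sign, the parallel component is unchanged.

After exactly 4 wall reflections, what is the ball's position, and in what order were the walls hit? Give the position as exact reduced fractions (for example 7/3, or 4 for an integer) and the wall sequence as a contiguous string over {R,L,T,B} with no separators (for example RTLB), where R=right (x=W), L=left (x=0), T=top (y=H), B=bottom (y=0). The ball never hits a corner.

Final position: (8,0)
Wall sequence: BRTB

1. t=4/3 → B at (28/3,0); v=(1,3)
2. t=8/3 → R at (12,8); v=(-1,3)
3. t=2/3 → T at (34/3,10); v=(-1,-3)
4. t=10/3 → B at (8,0); v=(-1,3)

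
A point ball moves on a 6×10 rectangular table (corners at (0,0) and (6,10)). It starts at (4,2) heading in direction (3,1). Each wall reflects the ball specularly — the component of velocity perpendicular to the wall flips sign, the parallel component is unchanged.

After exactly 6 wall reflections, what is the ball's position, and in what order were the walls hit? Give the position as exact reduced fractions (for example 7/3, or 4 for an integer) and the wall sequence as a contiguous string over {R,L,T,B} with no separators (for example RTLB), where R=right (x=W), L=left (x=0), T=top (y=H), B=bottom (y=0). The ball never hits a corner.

1. t=2/3 → R at (6,8/3); v=(-3,1)
2. t=2 → L at (0,14/3); v=(3,1)
3. t=2 → R at (6,20/3); v=(-3,1)
4. t=2 → L at (0,26/3); v=(3,1)
5. t=4/3 → T at (4,10); v=(3,-1)
6. t=2/3 → R at (6,28/3); v=(-3,-1)

Final position: (6,28/3)
Wall sequence: RLRLTR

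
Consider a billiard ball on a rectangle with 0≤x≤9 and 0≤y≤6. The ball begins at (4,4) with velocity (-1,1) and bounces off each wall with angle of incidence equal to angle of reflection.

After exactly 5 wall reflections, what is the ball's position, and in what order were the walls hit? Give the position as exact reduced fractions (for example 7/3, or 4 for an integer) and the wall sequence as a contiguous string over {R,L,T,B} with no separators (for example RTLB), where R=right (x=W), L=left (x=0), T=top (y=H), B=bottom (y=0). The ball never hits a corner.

Final position: (8,6)
Wall sequence: TLBRT

1. t=2 → T at (2,6); v=(-1,-1)
2. t=2 → L at (0,4); v=(1,-1)
3. t=4 → B at (4,0); v=(1,1)
4. t=5 → R at (9,5); v=(-1,1)
5. t=1 → T at (8,6); v=(-1,-1)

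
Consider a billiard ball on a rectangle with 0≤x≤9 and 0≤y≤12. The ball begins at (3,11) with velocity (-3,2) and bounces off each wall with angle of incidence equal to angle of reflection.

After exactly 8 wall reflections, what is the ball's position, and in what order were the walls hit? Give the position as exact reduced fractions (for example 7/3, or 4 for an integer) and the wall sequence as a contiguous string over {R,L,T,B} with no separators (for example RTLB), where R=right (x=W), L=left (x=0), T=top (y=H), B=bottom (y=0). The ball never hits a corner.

1. t=1/2 → T at (3/2,12); v=(-3,-2)
2. t=1/2 → L at (0,11); v=(3,-2)
3. t=3 → R at (9,5); v=(-3,-2)
4. t=5/2 → B at (3/2,0); v=(-3,2)
5. t=1/2 → L at (0,1); v=(3,2)
6. t=3 → R at (9,7); v=(-3,2)
7. t=5/2 → T at (3/2,12); v=(-3,-2)
8. t=1/2 → L at (0,11); v=(3,-2)

Final position: (0,11)
Wall sequence: TLRBLRTL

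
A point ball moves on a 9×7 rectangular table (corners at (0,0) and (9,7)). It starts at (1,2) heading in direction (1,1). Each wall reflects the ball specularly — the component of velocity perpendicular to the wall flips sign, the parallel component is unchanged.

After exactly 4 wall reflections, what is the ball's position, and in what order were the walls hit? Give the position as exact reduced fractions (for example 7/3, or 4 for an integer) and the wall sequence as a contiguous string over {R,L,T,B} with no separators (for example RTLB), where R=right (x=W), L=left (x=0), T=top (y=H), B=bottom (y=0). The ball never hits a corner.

1. t=5 → T at (6,7); v=(1,-1)
2. t=3 → R at (9,4); v=(-1,-1)
3. t=4 → B at (5,0); v=(-1,1)
4. t=5 → L at (0,5); v=(1,1)

Final position: (0,5)
Wall sequence: TRBL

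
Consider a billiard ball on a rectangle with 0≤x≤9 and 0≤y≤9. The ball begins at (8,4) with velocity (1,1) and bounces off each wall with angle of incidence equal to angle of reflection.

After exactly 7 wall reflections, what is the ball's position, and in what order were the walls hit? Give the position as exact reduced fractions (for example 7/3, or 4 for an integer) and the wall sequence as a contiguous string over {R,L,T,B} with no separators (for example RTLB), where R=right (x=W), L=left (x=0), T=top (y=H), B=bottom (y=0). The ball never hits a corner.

Final position: (0,4)
Wall sequence: RTLBRTL

1. t=1 → R at (9,5); v=(-1,1)
2. t=4 → T at (5,9); v=(-1,-1)
3. t=5 → L at (0,4); v=(1,-1)
4. t=4 → B at (4,0); v=(1,1)
5. t=5 → R at (9,5); v=(-1,1)
6. t=4 → T at (5,9); v=(-1,-1)
7. t=5 → L at (0,4); v=(1,-1)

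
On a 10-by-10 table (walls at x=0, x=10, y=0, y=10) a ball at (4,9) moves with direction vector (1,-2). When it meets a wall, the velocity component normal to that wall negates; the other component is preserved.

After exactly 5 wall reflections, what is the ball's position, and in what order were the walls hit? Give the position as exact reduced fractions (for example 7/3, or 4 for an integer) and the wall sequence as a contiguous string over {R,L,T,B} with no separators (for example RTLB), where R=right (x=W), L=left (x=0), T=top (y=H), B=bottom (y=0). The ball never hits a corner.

Final position: (0,3)
Wall sequence: BRTBL

1. t=9/2 → B at (17/2,0); v=(1,2)
2. t=3/2 → R at (10,3); v=(-1,2)
3. t=7/2 → T at (13/2,10); v=(-1,-2)
4. t=5 → B at (3/2,0); v=(-1,2)
5. t=3/2 → L at (0,3); v=(1,2)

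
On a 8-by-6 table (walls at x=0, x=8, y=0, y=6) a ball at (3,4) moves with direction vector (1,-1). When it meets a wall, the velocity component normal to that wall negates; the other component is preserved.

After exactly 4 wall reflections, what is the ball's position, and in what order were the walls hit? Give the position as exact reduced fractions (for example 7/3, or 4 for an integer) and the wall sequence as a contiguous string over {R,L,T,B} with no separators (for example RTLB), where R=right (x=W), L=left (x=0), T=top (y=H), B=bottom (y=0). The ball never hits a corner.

Final position: (0,3)
Wall sequence: BRTL

1. t=4 → B at (7,0); v=(1,1)
2. t=1 → R at (8,1); v=(-1,1)
3. t=5 → T at (3,6); v=(-1,-1)
4. t=3 → L at (0,3); v=(1,-1)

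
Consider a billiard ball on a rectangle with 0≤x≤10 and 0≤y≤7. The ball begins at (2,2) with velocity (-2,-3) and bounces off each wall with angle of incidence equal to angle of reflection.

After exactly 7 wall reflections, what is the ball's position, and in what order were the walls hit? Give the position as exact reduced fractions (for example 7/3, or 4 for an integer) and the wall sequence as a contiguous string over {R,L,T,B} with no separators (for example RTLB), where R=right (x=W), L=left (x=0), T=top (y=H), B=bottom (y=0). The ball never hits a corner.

1. t=2/3 → B at (2/3,0); v=(-2,3)
2. t=1/3 → L at (0,1); v=(2,3)
3. t=2 → T at (4,7); v=(2,-3)
4. t=7/3 → B at (26/3,0); v=(2,3)
5. t=2/3 → R at (10,2); v=(-2,3)
6. t=5/3 → T at (20/3,7); v=(-2,-3)
7. t=7/3 → B at (2,0); v=(-2,3)

Final position: (2,0)
Wall sequence: BLTBRTB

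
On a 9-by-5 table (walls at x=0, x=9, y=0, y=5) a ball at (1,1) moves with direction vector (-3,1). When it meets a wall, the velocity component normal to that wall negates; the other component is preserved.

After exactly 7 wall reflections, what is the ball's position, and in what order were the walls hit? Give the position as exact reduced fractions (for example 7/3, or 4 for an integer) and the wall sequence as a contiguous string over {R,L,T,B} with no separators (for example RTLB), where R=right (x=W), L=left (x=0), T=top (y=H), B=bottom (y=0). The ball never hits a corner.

Final position: (0,10/3)
Wall sequence: LRTLBRL

1. t=1/3 → L at (0,4/3); v=(3,1)
2. t=3 → R at (9,13/3); v=(-3,1)
3. t=2/3 → T at (7,5); v=(-3,-1)
4. t=7/3 → L at (0,8/3); v=(3,-1)
5. t=8/3 → B at (8,0); v=(3,1)
6. t=1/3 → R at (9,1/3); v=(-3,1)
7. t=3 → L at (0,10/3); v=(3,1)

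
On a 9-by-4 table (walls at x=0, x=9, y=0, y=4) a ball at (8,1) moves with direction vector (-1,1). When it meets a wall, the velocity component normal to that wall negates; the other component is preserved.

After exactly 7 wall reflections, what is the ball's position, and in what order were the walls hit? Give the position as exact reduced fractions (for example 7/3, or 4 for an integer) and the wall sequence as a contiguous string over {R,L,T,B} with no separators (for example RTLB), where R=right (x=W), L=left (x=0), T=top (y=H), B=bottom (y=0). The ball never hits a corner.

Final position: (7,4)
Wall sequence: TBLTBRT

1. t=3 → T at (5,4); v=(-1,-1)
2. t=4 → B at (1,0); v=(-1,1)
3. t=1 → L at (0,1); v=(1,1)
4. t=3 → T at (3,4); v=(1,-1)
5. t=4 → B at (7,0); v=(1,1)
6. t=2 → R at (9,2); v=(-1,1)
7. t=2 → T at (7,4); v=(-1,-1)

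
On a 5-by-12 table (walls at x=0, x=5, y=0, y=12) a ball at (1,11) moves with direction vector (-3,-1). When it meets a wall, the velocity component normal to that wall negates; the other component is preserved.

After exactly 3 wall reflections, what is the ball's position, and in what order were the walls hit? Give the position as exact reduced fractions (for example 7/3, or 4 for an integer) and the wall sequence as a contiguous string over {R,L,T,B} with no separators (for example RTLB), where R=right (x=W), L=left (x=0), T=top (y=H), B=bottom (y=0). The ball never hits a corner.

Final position: (0,22/3)
Wall sequence: LRL

1. t=1/3 → L at (0,32/3); v=(3,-1)
2. t=5/3 → R at (5,9); v=(-3,-1)
3. t=5/3 → L at (0,22/3); v=(3,-1)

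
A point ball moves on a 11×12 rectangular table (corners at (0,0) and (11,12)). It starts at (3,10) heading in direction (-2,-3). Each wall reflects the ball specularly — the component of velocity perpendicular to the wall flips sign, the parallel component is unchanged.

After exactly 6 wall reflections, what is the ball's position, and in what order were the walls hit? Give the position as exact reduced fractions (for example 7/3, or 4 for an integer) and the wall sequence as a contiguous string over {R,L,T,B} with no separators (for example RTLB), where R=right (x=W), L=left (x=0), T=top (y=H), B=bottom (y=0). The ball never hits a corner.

1. t=3/2 → L at (0,11/2); v=(2,-3)
2. t=11/6 → B at (11/3,0); v=(2,3)
3. t=11/3 → R at (11,11); v=(-2,3)
4. t=1/3 → T at (31/3,12); v=(-2,-3)
5. t=4 → B at (7/3,0); v=(-2,3)
6. t=7/6 → L at (0,7/2); v=(2,3)

Final position: (0,7/2)
Wall sequence: LBRTBL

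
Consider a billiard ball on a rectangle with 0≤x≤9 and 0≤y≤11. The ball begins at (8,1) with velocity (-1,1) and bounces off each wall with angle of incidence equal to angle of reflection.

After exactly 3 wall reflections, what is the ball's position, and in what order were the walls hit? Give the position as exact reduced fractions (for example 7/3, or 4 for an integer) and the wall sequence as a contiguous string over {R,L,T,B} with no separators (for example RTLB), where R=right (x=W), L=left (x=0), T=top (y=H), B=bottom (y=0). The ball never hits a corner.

1. t=8 → L at (0,9); v=(1,1)
2. t=2 → T at (2,11); v=(1,-1)
3. t=7 → R at (9,4); v=(-1,-1)

Final position: (9,4)
Wall sequence: LTR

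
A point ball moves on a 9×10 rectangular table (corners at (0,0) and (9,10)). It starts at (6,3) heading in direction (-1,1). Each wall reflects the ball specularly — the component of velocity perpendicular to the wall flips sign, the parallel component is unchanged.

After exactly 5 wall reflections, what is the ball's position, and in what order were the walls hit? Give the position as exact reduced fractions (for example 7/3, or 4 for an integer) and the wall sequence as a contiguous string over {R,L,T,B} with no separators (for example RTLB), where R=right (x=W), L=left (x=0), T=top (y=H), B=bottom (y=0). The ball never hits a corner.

1. t=6 → L at (0,9); v=(1,1)
2. t=1 → T at (1,10); v=(1,-1)
3. t=8 → R at (9,2); v=(-1,-1)
4. t=2 → B at (7,0); v=(-1,1)
5. t=7 → L at (0,7); v=(1,1)

Final position: (0,7)
Wall sequence: LTRBL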